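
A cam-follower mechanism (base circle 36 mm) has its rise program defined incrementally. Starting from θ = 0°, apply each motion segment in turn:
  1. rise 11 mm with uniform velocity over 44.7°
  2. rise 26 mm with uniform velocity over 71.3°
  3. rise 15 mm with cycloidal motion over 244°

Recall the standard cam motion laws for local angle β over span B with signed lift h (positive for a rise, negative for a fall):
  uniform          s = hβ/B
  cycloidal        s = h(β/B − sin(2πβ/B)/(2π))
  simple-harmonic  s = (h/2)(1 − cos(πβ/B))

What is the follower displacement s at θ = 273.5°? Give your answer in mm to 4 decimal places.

seg 1 [0°–44.7°] uniform, h=11: full span → s += 11 → s = 11.0000
seg 2 [44.7°–116°] uniform, h=26: full span → s += 26 → s = 37.0000
seg 3 [116°–360°] cycloidal, h=15: θ=273.5° here. β=157.5, B=244. 15·(0.6455 − sin(2π·0.6455)/(2π)) = 11.5732 → s = 48.5732

48.5732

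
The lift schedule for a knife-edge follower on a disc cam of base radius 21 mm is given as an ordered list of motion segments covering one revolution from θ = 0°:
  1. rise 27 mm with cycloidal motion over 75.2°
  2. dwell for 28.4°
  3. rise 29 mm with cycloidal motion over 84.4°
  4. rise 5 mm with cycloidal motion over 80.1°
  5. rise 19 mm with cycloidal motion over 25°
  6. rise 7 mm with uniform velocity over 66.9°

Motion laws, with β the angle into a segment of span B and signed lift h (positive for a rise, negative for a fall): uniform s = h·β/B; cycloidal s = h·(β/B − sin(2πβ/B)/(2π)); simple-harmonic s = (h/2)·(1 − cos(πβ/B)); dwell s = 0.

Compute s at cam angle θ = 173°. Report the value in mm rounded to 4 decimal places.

seg 1 [0°–75.2°] cycloidal, h=27: full span → s += 27 → s = 27.0000
seg 2 [75.2°–103.6°] dwell: s stays 27.0000
seg 3 [103.6°–188°] cycloidal, h=29: θ=173° here. β=69.4, B=84.4. 29·(0.8223 − sin(2π·0.8223)/(2π)) = 27.9937 → s = 54.9937

54.9937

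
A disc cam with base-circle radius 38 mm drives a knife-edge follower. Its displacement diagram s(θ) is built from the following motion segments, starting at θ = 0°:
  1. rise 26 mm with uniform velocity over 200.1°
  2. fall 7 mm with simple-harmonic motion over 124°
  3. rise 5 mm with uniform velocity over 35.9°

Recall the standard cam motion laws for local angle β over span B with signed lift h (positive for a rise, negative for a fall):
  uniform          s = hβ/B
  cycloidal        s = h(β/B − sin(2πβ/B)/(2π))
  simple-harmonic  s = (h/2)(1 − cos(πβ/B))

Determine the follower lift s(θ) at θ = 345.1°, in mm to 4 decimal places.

seg 1 [0°–200.1°] uniform, h=26: full span → s += 26 → s = 26.0000
seg 2 [200.1°–324.1°] simple-harmonic, h=-7: full span → s += -7 → s = 19.0000
seg 3 [324.1°–360°] uniform, h=5: θ=345.1° here. β=21, B=35.9. 5·21/35.9 = 2.9248 → s = 21.9248

21.9248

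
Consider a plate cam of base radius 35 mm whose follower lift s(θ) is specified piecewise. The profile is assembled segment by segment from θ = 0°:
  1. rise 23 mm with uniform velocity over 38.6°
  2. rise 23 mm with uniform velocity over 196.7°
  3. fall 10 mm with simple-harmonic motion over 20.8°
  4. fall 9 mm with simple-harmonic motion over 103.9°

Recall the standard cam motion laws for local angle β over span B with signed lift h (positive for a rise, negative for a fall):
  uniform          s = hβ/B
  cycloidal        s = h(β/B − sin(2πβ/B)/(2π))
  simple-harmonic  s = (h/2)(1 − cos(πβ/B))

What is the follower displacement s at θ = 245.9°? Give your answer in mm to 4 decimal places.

seg 1 [0°–38.6°] uniform, h=23: full span → s += 23 → s = 23.0000
seg 2 [38.6°–235.3°] uniform, h=23: full span → s += 23 → s = 46.0000
seg 3 [235.3°–256.1°] simple-harmonic, h=-10: θ=245.9° here. β=10.6, B=20.8. -10/2·(1 − cos(π·0.5096)) = -5.1510 → s = 40.8490

40.8490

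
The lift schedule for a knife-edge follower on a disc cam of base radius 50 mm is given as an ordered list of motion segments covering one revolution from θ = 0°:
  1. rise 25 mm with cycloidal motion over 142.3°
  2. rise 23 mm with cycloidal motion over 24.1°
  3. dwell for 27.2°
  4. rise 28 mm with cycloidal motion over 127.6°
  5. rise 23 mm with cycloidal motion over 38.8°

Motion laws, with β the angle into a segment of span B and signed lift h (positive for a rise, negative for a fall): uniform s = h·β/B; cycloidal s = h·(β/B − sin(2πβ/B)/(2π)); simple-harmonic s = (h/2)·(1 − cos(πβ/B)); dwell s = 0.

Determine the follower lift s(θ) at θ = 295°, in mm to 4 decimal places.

seg 1 [0°–142.3°] cycloidal, h=25: full span → s += 25 → s = 25.0000
seg 2 [142.3°–166.4°] cycloidal, h=23: full span → s += 23 → s = 48.0000
seg 3 [166.4°–193.6°] dwell: s stays 48.0000
seg 4 [193.6°–321.2°] cycloidal, h=28: θ=295° here. β=101.4, B=127.6. 28·(0.7947 − sin(2π·0.7947)/(2π)) = 26.5327 → s = 74.5327

74.5327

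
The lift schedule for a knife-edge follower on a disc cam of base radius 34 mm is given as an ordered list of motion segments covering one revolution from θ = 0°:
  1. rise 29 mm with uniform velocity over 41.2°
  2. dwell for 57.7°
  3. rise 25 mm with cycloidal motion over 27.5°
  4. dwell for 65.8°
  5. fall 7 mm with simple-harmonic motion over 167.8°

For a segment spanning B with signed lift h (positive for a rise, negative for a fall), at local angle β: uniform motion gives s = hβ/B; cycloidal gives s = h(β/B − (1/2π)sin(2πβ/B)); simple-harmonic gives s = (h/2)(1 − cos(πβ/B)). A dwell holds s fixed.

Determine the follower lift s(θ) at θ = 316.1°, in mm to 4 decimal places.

seg 1 [0°–41.2°] uniform, h=29: full span → s += 29 → s = 29.0000
seg 2 [41.2°–98.9°] dwell: s stays 29.0000
seg 3 [98.9°–126.4°] cycloidal, h=25: full span → s += 25 → s = 54.0000
seg 4 [126.4°–192.2°] dwell: s stays 54.0000
seg 5 [192.2°–360°] simple-harmonic, h=-7: θ=316.1° here. β=123.9, B=167.8. -7/2·(1 − cos(π·0.7384)) = -5.8829 → s = 48.1171

48.1171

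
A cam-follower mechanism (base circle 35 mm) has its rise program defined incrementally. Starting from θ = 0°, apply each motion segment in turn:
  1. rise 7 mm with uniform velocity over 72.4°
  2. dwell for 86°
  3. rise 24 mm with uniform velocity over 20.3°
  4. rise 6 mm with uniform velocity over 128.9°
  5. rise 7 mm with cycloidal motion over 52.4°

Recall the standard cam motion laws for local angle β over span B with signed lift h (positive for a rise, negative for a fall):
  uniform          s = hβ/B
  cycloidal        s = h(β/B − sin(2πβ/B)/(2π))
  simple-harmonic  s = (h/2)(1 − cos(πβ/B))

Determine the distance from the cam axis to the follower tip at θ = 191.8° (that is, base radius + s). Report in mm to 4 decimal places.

seg 1 [0°–72.4°] uniform, h=7: full span → s += 7 → s = 7.0000
seg 2 [72.4°–158.4°] dwell: s stays 7.0000
seg 3 [158.4°–178.7°] uniform, h=24: full span → s += 24 → s = 31.0000
seg 4 [178.7°–307.6°] uniform, h=6: θ=191.8° here. β=13.1, B=128.9. 6·13.1/128.9 = 0.6098 → s = 31.6098
radial distance = base radius + s = 35 + 31.6098 = 66.6098

66.6098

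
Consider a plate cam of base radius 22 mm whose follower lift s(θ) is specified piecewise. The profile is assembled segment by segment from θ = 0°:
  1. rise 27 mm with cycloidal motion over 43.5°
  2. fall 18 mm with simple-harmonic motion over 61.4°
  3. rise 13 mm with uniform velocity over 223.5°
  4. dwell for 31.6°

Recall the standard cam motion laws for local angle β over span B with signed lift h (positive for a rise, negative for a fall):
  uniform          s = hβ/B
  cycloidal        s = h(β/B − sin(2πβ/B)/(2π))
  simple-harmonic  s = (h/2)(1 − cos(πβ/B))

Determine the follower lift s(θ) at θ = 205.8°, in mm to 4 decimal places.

seg 1 [0°–43.5°] cycloidal, h=27: full span → s += 27 → s = 27.0000
seg 2 [43.5°–104.9°] simple-harmonic, h=-18: full span → s += -18 → s = 9.0000
seg 3 [104.9°–328.4°] uniform, h=13: θ=205.8° here. β=100.9, B=223.5. 13·100.9/223.5 = 5.8689 → s = 14.8689

14.8689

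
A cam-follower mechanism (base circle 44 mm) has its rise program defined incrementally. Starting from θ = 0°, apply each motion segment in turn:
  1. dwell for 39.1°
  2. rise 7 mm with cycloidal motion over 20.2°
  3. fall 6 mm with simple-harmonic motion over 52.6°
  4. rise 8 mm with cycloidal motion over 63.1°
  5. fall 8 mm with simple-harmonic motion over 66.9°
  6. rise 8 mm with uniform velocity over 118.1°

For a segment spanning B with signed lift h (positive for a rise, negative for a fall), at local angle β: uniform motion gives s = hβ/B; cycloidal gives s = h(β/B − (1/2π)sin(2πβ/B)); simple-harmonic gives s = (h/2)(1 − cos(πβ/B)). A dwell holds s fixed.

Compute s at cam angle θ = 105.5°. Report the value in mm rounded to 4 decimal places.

seg 1 [0°–39.1°] dwell: s stays 0.0000
seg 2 [39.1°–59.3°] cycloidal, h=7: full span → s += 7 → s = 7.0000
seg 3 [59.3°–111.9°] simple-harmonic, h=-6: θ=105.5° here. β=46.2, B=52.6. -6/2·(1 − cos(π·0.8783)) = -5.7835 → s = 1.2165

1.2165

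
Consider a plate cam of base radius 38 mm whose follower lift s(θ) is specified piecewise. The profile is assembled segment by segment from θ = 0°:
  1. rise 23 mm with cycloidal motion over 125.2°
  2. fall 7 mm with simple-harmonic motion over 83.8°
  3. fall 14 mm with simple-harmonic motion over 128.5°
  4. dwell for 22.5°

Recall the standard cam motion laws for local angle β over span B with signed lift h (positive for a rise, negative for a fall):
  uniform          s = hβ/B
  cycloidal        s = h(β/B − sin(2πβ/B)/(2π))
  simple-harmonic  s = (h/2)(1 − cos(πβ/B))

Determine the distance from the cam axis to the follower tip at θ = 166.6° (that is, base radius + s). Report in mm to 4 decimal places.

seg 1 [0°–125.2°] cycloidal, h=23: full span → s += 23 → s = 23.0000
seg 2 [125.2°–209°] simple-harmonic, h=-7: θ=166.6° here. β=41.4, B=83.8. -7/2·(1 − cos(π·0.4940)) = -3.4344 → s = 19.5656
radial distance = base radius + s = 38 + 19.5656 = 57.5656

57.5656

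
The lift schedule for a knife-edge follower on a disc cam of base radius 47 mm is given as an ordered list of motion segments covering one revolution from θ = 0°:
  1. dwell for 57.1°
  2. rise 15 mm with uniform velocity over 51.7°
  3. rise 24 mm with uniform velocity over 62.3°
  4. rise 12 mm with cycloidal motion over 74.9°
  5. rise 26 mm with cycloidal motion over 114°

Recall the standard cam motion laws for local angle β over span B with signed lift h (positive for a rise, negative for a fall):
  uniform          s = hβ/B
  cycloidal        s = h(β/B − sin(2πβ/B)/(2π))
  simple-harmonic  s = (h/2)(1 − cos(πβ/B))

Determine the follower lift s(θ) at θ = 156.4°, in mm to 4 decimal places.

seg 1 [0°–57.1°] dwell: s stays 0.0000
seg 2 [57.1°–108.8°] uniform, h=15: full span → s += 15 → s = 15.0000
seg 3 [108.8°–171.1°] uniform, h=24: θ=156.4° here. β=47.6, B=62.3. 24·47.6/62.3 = 18.3371 → s = 33.3371

33.3371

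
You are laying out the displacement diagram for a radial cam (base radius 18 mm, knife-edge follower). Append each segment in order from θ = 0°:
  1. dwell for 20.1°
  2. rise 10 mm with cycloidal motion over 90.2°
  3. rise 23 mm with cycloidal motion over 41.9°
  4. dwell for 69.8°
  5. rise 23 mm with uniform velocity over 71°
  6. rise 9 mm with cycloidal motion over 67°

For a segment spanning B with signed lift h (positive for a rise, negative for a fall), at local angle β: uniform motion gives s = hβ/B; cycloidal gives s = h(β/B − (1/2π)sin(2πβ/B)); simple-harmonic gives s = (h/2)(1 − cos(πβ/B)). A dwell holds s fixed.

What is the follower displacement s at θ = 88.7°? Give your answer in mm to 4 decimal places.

seg 1 [0°–20.1°] dwell: s stays 0.0000
seg 2 [20.1°–110.3°] cycloidal, h=10: θ=88.7° here. β=68.6, B=90.2. 10·(0.7605 − sin(2π·0.7605)/(2π)) = 9.1934 → s = 9.1934

9.1934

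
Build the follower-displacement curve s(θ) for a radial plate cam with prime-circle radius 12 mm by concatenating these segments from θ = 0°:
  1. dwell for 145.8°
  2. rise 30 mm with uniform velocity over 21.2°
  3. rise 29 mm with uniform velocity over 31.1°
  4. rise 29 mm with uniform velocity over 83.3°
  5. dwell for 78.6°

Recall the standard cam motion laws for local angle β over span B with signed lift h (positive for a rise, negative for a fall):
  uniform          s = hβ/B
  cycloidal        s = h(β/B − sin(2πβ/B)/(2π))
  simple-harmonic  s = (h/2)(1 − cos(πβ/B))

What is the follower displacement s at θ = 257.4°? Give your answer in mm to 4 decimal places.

seg 1 [0°–145.8°] dwell: s stays 0.0000
seg 2 [145.8°–167°] uniform, h=30: full span → s += 30 → s = 30.0000
seg 3 [167°–198.1°] uniform, h=29: full span → s += 29 → s = 59.0000
seg 4 [198.1°–281.4°] uniform, h=29: θ=257.4° here. β=59.3, B=83.3. 29·59.3/83.3 = 20.6447 → s = 79.6447

79.6447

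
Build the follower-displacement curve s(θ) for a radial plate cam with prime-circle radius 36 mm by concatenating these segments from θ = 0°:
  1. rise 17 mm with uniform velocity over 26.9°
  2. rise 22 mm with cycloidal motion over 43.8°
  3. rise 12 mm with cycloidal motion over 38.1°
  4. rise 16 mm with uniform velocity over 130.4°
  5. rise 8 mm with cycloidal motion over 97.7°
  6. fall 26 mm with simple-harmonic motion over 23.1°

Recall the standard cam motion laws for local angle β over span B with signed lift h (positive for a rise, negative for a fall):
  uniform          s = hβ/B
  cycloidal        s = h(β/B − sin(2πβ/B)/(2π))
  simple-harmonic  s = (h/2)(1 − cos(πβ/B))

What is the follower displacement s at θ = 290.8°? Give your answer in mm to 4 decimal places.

seg 1 [0°–26.9°] uniform, h=17: full span → s += 17 → s = 17.0000
seg 2 [26.9°–70.7°] cycloidal, h=22: full span → s += 22 → s = 39.0000
seg 3 [70.7°–108.8°] cycloidal, h=12: full span → s += 12 → s = 51.0000
seg 4 [108.8°–239.2°] uniform, h=16: full span → s += 16 → s = 67.0000
seg 5 [239.2°–336.9°] cycloidal, h=8: θ=290.8° here. β=51.6, B=97.7. 8·(0.5281 − sin(2π·0.5281)/(2π)) = 4.4492 → s = 71.4492

71.4492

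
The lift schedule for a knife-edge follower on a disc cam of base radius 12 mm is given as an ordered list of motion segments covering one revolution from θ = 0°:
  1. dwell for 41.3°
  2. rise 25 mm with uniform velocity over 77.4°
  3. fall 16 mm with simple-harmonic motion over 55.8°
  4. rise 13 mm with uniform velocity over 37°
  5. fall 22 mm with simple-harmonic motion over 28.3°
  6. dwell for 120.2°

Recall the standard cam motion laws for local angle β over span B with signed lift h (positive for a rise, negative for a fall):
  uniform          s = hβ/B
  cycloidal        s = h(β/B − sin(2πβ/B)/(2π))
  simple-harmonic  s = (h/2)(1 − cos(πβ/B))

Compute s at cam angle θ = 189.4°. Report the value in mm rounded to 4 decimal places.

seg 1 [0°–41.3°] dwell: s stays 0.0000
seg 2 [41.3°–118.7°] uniform, h=25: full span → s += 25 → s = 25.0000
seg 3 [118.7°–174.5°] simple-harmonic, h=-16: full span → s += -16 → s = 9.0000
seg 4 [174.5°–211.5°] uniform, h=13: θ=189.4° here. β=14.9, B=37. 13·14.9/37 = 5.2351 → s = 14.2351

14.2351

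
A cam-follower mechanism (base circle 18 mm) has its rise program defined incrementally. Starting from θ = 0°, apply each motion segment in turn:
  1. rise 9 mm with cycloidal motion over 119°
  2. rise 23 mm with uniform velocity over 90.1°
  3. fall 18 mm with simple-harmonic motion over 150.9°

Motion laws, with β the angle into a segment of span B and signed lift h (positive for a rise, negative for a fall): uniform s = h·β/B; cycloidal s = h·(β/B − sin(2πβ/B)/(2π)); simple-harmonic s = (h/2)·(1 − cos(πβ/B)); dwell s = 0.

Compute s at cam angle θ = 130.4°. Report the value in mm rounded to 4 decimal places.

seg 1 [0°–119°] cycloidal, h=9: full span → s += 9 → s = 9.0000
seg 2 [119°–209.1°] uniform, h=23: θ=130.4° here. β=11.4, B=90.1. 23·11.4/90.1 = 2.9101 → s = 11.9101

11.9101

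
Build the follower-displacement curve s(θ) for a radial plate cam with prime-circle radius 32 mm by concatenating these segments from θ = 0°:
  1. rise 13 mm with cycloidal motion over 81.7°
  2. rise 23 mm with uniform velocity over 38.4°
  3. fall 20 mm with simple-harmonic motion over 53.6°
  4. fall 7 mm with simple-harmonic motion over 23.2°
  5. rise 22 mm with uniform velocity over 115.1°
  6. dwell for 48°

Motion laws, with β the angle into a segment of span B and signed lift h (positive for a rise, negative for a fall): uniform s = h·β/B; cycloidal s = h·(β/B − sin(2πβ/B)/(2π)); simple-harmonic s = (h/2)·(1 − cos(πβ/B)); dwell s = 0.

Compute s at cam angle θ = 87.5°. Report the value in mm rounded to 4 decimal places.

seg 1 [0°–81.7°] cycloidal, h=13: full span → s += 13 → s = 13.0000
seg 2 [81.7°–120.1°] uniform, h=23: θ=87.5° here. β=5.8, B=38.4. 23·5.8/38.4 = 3.4740 → s = 16.4740

16.4740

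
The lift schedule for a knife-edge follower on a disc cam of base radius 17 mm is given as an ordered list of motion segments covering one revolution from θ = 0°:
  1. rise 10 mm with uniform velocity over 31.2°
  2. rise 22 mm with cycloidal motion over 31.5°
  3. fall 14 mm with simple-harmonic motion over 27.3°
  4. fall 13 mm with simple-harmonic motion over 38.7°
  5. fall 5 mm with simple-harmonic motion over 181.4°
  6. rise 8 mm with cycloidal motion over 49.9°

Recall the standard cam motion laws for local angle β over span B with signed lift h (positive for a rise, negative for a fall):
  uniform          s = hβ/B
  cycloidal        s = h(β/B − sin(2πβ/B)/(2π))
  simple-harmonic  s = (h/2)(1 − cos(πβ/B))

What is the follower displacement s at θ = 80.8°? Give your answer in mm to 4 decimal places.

seg 1 [0°–31.2°] uniform, h=10: full span → s += 10 → s = 10.0000
seg 2 [31.2°–62.7°] cycloidal, h=22: full span → s += 22 → s = 32.0000
seg 3 [62.7°–90°] simple-harmonic, h=-14: θ=80.8° here. β=18.1, B=27.3. -14/2·(1 − cos(π·0.6630)) = -10.4300 → s = 21.5700

21.5700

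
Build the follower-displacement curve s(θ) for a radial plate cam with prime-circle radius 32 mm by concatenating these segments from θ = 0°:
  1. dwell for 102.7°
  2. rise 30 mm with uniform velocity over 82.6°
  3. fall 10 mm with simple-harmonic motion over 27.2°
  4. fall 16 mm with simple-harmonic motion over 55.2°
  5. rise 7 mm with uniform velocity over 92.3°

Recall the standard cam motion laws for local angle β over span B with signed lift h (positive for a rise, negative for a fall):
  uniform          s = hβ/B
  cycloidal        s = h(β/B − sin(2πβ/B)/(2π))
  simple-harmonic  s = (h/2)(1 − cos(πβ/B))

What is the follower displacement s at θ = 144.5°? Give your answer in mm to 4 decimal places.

seg 1 [0°–102.7°] dwell: s stays 0.0000
seg 2 [102.7°–185.3°] uniform, h=30: θ=144.5° here. β=41.8, B=82.6. 30·41.8/82.6 = 15.1816 → s = 15.1816

15.1816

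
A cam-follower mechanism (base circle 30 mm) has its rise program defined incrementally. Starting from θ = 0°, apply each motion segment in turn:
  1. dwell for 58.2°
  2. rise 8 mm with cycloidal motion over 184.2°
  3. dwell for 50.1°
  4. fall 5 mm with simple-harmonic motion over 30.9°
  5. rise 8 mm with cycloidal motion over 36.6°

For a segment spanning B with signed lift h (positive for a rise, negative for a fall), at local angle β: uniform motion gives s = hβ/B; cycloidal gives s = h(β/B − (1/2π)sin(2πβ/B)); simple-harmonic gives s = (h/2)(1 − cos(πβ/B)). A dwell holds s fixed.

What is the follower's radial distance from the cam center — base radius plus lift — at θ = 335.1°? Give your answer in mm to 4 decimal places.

seg 1 [0°–58.2°] dwell: s stays 0.0000
seg 2 [58.2°–242.4°] cycloidal, h=8: full span → s += 8 → s = 8.0000
seg 3 [242.4°–292.5°] dwell: s stays 8.0000
seg 4 [292.5°–323.4°] simple-harmonic, h=-5: full span → s += -5 → s = 3.0000
seg 5 [323.4°–360°] cycloidal, h=8: θ=335.1° here. β=11.7, B=36.6. 8·(0.3197 − sin(2π·0.3197)/(2π)) = 1.4042 → s = 4.4042
radial distance = base radius + s = 30 + 4.4042 = 34.4042

34.4042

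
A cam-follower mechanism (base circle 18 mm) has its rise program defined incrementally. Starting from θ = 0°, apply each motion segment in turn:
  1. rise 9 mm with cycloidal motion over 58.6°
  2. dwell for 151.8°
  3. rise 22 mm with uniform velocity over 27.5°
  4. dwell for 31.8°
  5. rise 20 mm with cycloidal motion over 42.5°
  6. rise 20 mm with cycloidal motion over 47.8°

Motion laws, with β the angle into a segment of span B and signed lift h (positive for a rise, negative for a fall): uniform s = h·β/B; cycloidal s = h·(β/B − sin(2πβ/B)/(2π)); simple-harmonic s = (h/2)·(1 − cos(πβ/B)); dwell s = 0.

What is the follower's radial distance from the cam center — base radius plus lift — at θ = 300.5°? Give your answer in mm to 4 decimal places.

seg 1 [0°–58.6°] cycloidal, h=9: full span → s += 9 → s = 9.0000
seg 2 [58.6°–210.4°] dwell: s stays 9.0000
seg 3 [210.4°–237.9°] uniform, h=22: full span → s += 22 → s = 31.0000
seg 4 [237.9°–269.7°] dwell: s stays 31.0000
seg 5 [269.7°–312.2°] cycloidal, h=20: θ=300.5° here. β=30.8, B=42.5. 20·(0.7247 − sin(2π·0.7247)/(2π)) = 17.6371 → s = 48.6371
radial distance = base radius + s = 18 + 48.6371 = 66.6371

66.6371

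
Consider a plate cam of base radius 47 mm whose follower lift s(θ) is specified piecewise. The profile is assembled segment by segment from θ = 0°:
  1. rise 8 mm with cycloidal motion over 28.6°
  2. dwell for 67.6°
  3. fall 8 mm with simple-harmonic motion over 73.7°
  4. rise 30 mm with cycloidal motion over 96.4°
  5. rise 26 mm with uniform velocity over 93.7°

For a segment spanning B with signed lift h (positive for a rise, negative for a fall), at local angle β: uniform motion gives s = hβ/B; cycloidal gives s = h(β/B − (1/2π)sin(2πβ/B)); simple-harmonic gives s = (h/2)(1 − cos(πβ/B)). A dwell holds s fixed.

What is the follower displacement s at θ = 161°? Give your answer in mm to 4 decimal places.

seg 1 [0°–28.6°] cycloidal, h=8: full span → s += 8 → s = 8.0000
seg 2 [28.6°–96.2°] dwell: s stays 8.0000
seg 3 [96.2°–169.9°] simple-harmonic, h=-8: θ=161° here. β=64.8, B=73.7. -8/2·(1 − cos(π·0.8792)) = -7.7156 → s = 0.2844

0.2844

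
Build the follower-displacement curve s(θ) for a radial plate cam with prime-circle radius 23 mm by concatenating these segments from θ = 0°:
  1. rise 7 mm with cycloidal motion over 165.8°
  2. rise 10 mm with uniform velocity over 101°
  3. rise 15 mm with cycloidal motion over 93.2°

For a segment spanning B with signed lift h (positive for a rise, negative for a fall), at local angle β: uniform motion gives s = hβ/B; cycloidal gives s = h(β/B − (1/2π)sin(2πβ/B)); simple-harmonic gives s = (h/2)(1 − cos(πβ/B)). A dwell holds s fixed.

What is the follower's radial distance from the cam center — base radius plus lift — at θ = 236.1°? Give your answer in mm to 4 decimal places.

seg 1 [0°–165.8°] cycloidal, h=7: full span → s += 7 → s = 7.0000
seg 2 [165.8°–266.8°] uniform, h=10: θ=236.1° here. β=70.3, B=101. 10·70.3/101 = 6.9604 → s = 13.9604
radial distance = base radius + s = 23 + 13.9604 = 36.9604

36.9604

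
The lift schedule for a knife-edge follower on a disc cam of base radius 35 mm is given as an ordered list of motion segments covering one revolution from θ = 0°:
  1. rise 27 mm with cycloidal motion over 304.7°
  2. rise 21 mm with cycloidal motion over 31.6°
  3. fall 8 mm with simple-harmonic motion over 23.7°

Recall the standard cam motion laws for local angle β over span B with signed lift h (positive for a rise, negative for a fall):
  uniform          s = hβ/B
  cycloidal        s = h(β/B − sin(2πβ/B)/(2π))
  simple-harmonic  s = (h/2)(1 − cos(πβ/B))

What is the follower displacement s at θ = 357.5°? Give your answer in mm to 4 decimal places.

seg 1 [0°–304.7°] cycloidal, h=27: full span → s += 27 → s = 27.0000
seg 2 [304.7°–336.3°] cycloidal, h=21: full span → s += 21 → s = 48.0000
seg 3 [336.3°–360°] simple-harmonic, h=-8: θ=357.5° here. β=21.2, B=23.7. -8/2·(1 − cos(π·0.8945)) = -7.7824 → s = 40.2176

40.2176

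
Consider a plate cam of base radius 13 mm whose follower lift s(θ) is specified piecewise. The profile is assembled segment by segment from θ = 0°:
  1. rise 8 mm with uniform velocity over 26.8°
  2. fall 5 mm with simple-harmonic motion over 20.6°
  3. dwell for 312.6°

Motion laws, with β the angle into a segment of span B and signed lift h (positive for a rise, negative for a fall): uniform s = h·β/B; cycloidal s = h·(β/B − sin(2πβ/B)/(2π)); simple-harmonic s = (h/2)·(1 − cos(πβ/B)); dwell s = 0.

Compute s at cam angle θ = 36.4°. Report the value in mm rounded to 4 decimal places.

seg 1 [0°–26.8°] uniform, h=8: full span → s += 8 → s = 8.0000
seg 2 [26.8°–47.4°] simple-harmonic, h=-5: θ=36.4° here. β=9.6, B=20.6. -5/2·(1 − cos(π·0.4660)) = -2.2336 → s = 5.7664

5.7664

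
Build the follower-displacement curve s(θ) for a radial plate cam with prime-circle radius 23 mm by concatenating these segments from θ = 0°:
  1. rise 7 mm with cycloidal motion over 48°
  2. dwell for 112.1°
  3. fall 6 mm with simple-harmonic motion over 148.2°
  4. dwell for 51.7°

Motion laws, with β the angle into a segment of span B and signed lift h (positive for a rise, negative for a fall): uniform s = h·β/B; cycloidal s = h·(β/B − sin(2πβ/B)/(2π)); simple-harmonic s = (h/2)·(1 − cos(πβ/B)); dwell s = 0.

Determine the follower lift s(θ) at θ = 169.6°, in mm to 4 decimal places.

seg 1 [0°–48°] cycloidal, h=7: full span → s += 7 → s = 7.0000
seg 2 [48°–160.1°] dwell: s stays 7.0000
seg 3 [160.1°–308.3°] simple-harmonic, h=-6: θ=169.6° here. β=9.5, B=148.2. -6/2·(1 − cos(π·0.0641)) = -0.0606 → s = 6.9394

6.9394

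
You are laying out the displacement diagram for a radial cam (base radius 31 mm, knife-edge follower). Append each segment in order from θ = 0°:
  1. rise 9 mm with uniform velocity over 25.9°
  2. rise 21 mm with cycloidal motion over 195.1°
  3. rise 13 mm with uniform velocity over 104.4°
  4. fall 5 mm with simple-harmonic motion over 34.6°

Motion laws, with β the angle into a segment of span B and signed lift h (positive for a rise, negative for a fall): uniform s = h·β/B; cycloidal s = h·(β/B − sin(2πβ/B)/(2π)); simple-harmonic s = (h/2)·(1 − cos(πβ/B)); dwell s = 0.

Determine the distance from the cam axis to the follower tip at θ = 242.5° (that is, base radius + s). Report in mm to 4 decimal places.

seg 1 [0°–25.9°] uniform, h=9: full span → s += 9 → s = 9.0000
seg 2 [25.9°–221°] cycloidal, h=21: full span → s += 21 → s = 30.0000
seg 3 [221°–325.4°] uniform, h=13: θ=242.5° here. β=21.5, B=104.4. 13·21.5/104.4 = 2.6772 → s = 32.6772
radial distance = base radius + s = 31 + 32.6772 = 63.6772

63.6772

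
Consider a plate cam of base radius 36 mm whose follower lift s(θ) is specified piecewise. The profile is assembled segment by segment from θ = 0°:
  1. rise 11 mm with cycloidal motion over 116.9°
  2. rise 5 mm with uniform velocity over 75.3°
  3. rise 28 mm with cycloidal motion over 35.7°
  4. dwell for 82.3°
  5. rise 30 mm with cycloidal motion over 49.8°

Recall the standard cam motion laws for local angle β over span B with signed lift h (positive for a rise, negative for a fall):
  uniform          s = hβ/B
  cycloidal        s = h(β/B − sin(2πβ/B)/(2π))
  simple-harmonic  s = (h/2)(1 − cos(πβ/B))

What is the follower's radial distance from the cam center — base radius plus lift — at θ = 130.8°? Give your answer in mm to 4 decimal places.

seg 1 [0°–116.9°] cycloidal, h=11: full span → s += 11 → s = 11.0000
seg 2 [116.9°–192.2°] uniform, h=5: θ=130.8° here. β=13.9, B=75.3. 5·13.9/75.3 = 0.9230 → s = 11.9230
radial distance = base radius + s = 36 + 11.9230 = 47.9230

47.9230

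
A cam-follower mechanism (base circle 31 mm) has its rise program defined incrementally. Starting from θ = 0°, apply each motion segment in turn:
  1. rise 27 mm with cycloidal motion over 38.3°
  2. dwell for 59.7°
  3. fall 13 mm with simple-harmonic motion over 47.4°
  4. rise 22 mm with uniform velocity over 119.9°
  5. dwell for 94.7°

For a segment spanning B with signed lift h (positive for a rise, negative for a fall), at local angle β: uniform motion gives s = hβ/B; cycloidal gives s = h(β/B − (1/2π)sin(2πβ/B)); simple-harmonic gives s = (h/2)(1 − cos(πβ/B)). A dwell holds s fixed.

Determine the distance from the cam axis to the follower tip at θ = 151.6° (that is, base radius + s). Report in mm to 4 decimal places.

seg 1 [0°–38.3°] cycloidal, h=27: full span → s += 27 → s = 27.0000
seg 2 [38.3°–98°] dwell: s stays 27.0000
seg 3 [98°–145.4°] simple-harmonic, h=-13: full span → s += -13 → s = 14.0000
seg 4 [145.4°–265.3°] uniform, h=22: θ=151.6° here. β=6.2, B=119.9. 22·6.2/119.9 = 1.1376 → s = 15.1376
radial distance = base radius + s = 31 + 15.1376 = 46.1376

46.1376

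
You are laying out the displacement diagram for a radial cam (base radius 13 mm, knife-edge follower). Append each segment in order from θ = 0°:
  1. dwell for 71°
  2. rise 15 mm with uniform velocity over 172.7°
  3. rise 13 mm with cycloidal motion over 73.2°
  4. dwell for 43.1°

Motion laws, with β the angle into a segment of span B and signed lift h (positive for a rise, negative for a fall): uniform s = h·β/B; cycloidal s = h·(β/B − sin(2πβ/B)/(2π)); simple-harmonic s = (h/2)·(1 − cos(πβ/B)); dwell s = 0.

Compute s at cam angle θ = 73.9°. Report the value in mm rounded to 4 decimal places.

seg 1 [0°–71°] dwell: s stays 0.0000
seg 2 [71°–243.7°] uniform, h=15: θ=73.9° here. β=2.9, B=172.7. 15·2.9/172.7 = 0.2519 → s = 0.2519

0.2519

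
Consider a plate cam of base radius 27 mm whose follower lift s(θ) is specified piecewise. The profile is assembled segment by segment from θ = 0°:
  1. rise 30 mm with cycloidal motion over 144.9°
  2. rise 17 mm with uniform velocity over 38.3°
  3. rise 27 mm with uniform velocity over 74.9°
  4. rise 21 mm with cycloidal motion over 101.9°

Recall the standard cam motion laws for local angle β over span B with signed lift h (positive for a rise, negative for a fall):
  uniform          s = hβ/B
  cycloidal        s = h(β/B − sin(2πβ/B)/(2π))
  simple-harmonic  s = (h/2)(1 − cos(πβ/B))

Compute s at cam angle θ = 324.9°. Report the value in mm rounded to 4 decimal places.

seg 1 [0°–144.9°] cycloidal, h=30: full span → s += 30 → s = 30.0000
seg 2 [144.9°–183.2°] uniform, h=17: full span → s += 17 → s = 47.0000
seg 3 [183.2°–258.1°] uniform, h=27: full span → s += 27 → s = 74.0000
seg 4 [258.1°–360°] cycloidal, h=21: θ=324.9° here. β=66.8, B=101.9. 21·(0.6555 − sin(2π·0.6555)/(2π)) = 16.5372 → s = 90.5372

90.5372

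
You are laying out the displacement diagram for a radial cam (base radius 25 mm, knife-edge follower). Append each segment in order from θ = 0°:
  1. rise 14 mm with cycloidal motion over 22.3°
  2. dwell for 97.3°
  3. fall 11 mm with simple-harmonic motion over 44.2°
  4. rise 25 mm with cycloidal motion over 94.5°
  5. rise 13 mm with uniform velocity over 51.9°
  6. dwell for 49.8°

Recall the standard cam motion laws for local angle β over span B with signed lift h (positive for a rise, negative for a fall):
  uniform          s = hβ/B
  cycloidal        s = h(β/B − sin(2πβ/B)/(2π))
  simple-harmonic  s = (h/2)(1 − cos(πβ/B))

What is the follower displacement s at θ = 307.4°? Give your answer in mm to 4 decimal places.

seg 1 [0°–22.3°] cycloidal, h=14: full span → s += 14 → s = 14.0000
seg 2 [22.3°–119.6°] dwell: s stays 14.0000
seg 3 [119.6°–163.8°] simple-harmonic, h=-11: full span → s += -11 → s = 3.0000
seg 4 [163.8°–258.3°] cycloidal, h=25: full span → s += 25 → s = 28.0000
seg 5 [258.3°–310.2°] uniform, h=13: θ=307.4° here. β=49.1, B=51.9. 13·49.1/51.9 = 12.2987 → s = 40.2987

40.2987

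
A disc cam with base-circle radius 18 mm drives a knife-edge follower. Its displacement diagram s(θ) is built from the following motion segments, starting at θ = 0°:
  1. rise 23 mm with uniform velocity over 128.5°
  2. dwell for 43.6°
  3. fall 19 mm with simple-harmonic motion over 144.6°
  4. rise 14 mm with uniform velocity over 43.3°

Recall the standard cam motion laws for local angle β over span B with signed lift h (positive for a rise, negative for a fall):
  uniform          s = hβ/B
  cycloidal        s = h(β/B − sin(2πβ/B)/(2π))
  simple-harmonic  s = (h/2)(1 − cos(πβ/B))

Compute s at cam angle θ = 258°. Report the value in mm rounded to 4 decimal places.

seg 1 [0°–128.5°] uniform, h=23: full span → s += 23 → s = 23.0000
seg 2 [128.5°–172.1°] dwell: s stays 23.0000
seg 3 [172.1°–316.7°] simple-harmonic, h=-19: θ=258° here. β=85.9, B=144.6. -19/2·(1 − cos(π·0.5941)) = -12.2663 → s = 10.7337

10.7337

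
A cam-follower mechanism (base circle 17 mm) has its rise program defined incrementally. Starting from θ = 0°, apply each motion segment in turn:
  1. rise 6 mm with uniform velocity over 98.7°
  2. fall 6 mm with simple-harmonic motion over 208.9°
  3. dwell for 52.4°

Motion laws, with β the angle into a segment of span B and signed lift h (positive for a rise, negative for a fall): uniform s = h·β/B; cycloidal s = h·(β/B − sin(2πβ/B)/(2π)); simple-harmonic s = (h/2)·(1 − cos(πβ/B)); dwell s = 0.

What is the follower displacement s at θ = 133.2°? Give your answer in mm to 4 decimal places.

seg 1 [0°–98.7°] uniform, h=6: full span → s += 6 → s = 6.0000
seg 2 [98.7°–307.6°] simple-harmonic, h=-6: θ=133.2° here. β=34.5, B=208.9. -6/2·(1 − cos(π·0.1652)) = -0.3948 → s = 5.6052

5.6052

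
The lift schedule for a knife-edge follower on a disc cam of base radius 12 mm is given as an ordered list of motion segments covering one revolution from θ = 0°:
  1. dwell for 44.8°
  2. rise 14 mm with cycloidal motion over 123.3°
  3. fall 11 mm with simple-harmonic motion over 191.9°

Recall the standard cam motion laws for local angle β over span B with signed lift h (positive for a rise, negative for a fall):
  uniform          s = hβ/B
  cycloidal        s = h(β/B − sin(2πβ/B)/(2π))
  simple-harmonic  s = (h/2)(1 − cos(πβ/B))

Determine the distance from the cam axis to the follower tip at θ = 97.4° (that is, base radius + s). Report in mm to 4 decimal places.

seg 1 [0°–44.8°] dwell: s stays 0.0000
seg 2 [44.8°–168.1°] cycloidal, h=14: θ=97.4° here. β=52.6, B=123.3. 14·(0.4266 − sin(2π·0.4266)/(2π)) = 4.9809 → s = 4.9809
radial distance = base radius + s = 12 + 4.9809 = 16.9809

16.9809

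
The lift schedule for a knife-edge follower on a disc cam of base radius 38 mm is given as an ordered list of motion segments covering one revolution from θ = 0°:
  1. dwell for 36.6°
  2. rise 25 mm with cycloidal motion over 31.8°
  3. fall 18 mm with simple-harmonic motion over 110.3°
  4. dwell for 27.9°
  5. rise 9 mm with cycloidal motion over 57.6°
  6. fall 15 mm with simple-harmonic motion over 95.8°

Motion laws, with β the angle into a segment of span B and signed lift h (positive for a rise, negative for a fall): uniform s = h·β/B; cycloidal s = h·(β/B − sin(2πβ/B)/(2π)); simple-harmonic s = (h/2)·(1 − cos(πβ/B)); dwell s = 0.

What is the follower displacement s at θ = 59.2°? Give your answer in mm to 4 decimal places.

seg 1 [0°–36.6°] dwell: s stays 0.0000
seg 2 [36.6°–68.4°] cycloidal, h=25: θ=59.2° here. β=22.6, B=31.8. 25·(0.7107 − sin(2π·0.7107)/(2π)) = 21.6254 → s = 21.6254

21.6254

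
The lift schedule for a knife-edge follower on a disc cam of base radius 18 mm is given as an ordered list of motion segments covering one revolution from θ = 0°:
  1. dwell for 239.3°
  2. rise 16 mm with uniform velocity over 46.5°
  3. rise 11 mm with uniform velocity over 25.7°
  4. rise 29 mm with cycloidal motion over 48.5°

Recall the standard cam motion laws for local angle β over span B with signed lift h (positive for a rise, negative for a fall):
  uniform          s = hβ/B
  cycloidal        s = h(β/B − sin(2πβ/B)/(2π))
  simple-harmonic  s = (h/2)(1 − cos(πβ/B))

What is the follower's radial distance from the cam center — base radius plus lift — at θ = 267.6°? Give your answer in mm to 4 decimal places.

seg 1 [0°–239.3°] dwell: s stays 0.0000
seg 2 [239.3°–285.8°] uniform, h=16: θ=267.6° here. β=28.3, B=46.5. 16·28.3/46.5 = 9.7376 → s = 9.7376
radial distance = base radius + s = 18 + 9.7376 = 27.7376

27.7376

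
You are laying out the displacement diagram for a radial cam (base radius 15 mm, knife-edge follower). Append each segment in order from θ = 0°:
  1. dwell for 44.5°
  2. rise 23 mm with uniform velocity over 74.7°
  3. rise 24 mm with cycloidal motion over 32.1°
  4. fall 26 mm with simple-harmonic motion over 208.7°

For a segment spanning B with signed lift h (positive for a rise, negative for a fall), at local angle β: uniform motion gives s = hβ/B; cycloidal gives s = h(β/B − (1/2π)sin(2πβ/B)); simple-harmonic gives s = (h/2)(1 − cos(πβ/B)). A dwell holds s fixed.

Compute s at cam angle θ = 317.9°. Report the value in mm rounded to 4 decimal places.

seg 1 [0°–44.5°] dwell: s stays 0.0000
seg 2 [44.5°–119.2°] uniform, h=23: full span → s += 23 → s = 23.0000
seg 3 [119.2°–151.3°] cycloidal, h=24: full span → s += 24 → s = 47.0000
seg 4 [151.3°–360°] simple-harmonic, h=-26: θ=317.9° here. β=166.6, B=208.7. -26/2·(1 − cos(π·0.7983)) = -23.4757 → s = 23.5243

23.5243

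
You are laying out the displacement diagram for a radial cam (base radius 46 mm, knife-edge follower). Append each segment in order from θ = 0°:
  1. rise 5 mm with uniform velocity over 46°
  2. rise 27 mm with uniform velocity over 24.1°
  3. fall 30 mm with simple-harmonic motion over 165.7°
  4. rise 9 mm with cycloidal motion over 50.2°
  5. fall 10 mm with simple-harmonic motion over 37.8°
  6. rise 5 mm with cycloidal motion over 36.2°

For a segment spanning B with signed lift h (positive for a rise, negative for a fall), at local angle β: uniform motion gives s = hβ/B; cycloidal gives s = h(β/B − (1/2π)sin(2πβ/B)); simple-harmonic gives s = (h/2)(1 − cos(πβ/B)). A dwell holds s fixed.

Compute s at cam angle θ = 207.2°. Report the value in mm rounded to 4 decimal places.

seg 1 [0°–46°] uniform, h=5: full span → s += 5 → s = 5.0000
seg 2 [46°–70.1°] uniform, h=27: full span → s += 27 → s = 32.0000
seg 3 [70.1°–235.8°] simple-harmonic, h=-30: θ=207.2° here. β=137.1, B=165.7. -30/2·(1 − cos(π·0.8274)) = -27.8483 → s = 4.1517

4.1517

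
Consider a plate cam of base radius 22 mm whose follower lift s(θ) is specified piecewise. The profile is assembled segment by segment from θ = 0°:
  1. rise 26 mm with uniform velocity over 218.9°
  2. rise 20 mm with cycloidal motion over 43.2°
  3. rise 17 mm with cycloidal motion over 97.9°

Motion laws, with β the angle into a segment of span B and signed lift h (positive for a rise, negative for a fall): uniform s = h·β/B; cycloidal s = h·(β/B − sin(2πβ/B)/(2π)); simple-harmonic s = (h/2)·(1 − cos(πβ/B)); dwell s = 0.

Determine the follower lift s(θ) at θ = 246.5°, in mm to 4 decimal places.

seg 1 [0°–218.9°] uniform, h=26: full span → s += 26 → s = 26.0000
seg 2 [218.9°–262.1°] cycloidal, h=20: θ=246.5° here. β=27.6, B=43.2. 20·(0.6389 − sin(2π·0.6389)/(2π)) = 15.2162 → s = 41.2162

41.2162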